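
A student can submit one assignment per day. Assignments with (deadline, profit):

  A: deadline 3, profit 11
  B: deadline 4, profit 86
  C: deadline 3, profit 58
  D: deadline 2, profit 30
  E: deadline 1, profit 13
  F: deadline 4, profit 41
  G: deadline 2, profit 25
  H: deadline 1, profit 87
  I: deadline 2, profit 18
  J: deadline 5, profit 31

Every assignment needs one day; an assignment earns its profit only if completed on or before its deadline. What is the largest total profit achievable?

Sort by profit descending; place each in the latest free slot ≤ its deadline.
Profit order: H=87 B=86 C=58 F=41 J=31 D=30 G=25 I=18 E=13 A=11
Assign: H→slot 1, B→slot 4, C→slot 3, F→slot 2, J→slot 5, D skipped, G skipped, I skipped, E skipped, A skipped.
Slots: [1:H] [2:F] [3:C] [4:B] [5:J]
Profit = 87 + 41 + 58 + 86 + 31 = 303

303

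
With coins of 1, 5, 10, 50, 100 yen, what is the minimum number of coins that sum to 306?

Use the largest denomination that fits, subtract, and repeat.
306 − 3×100→6 − 1×5→1 − 1×1→0
Total coins = 3 + 1 + 1 = 5

5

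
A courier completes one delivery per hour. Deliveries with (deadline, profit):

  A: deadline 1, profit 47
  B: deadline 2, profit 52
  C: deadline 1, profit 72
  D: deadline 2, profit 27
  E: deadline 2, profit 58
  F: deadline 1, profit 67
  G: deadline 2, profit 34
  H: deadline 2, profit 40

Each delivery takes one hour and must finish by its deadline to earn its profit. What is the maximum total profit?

130

Take jobs in profit order; each goes to the latest open slot no later than its deadline.
Profit order: C=72 F=67 E=58 B=52 A=47 H=40 G=34 D=27
Assign: C→slot 1, F skipped, E→slot 2, B skipped, A skipped, H skipped, G skipped, D skipped.
Slots: [1:C] [2:E]
Profit = 72 + 58 = 130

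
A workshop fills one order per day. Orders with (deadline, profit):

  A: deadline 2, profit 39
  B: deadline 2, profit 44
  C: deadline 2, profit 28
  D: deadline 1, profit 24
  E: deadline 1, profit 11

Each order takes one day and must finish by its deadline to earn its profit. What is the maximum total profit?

Sort by profit descending; place each in the latest free slot ≤ its deadline.
Profit order: B=44 A=39 C=28 D=24 E=11
Assign: B→slot 2, A→slot 1, C skipped, D skipped, E skipped.
Slots: [1:A] [2:B]
Profit = 39 + 44 = 83

83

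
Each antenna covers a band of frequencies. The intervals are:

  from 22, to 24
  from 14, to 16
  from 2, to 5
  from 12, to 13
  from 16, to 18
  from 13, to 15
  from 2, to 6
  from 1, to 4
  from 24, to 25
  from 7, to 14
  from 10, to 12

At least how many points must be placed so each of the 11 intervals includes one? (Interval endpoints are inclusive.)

Sort by right endpoint; whenever an interval is uncovered, place a point at its right end.
Sorted: [1,4] [2,5] [2,6] [10,12] [12,13] [7,14] [13,15] [14,16] [16,18] [22,24] [24,25]
{[1,4],[2,5],[2,6]} hit by 4; {[10,12],[12,13],[7,14]} hit by 12; {[13,15],[14,16]} hit by 15; {[16,18]} hit by 18; {[22,24],[24,25]} hit by 24.
Points: 4, 12, 15, 18, 24 (5 total).

5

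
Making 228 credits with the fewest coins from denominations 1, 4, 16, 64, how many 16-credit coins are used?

2

Greedy: take as many of the largest coin as possible, then repeat with the remainder.
228 = 3×64 + 2×16 + 1×4
Count of 16: 2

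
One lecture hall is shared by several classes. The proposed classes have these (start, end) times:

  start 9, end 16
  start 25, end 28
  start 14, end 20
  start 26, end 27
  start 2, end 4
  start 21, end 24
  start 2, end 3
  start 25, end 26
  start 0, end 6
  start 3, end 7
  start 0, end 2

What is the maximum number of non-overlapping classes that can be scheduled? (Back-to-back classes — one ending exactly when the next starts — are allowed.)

Sort by end time and greedily take each interval whose start is ≥ the last chosen end.
Sorted by end: (0,2)  (2,3)  (2,4)  (0,6)  (3,7)  (9,16)  (14,20)  (21,24)  (25,26)  (26,27)  (25,28)
take (0,2); take (2,3); take (3,7); take (9,16); skip (14,20); take (21,24); take (25,26); take (26,27).
Selected 7 classes.

7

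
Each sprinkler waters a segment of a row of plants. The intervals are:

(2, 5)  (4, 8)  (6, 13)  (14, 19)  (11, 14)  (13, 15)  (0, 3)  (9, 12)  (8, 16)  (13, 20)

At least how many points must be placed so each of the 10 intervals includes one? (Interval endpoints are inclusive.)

Sorted: [0,3] [2,5] [4,8] [9,12] [6,13] [11,14] [13,15] [8,16] [14,19] [13,20]
{[0,3],[2,5]} hit by 3; {[4,8]} hit by 8; {[9,12],[6,13],[11,14]} hit by 12; {[13,15],[8,16],[14,19],[13,20]} hit by 15.
Points: 3, 8, 12, 15 (4 total).

4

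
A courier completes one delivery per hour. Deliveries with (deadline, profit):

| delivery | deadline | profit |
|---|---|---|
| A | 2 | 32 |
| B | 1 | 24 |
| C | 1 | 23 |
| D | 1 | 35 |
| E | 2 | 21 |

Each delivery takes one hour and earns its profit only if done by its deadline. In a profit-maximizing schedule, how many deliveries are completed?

Take jobs in profit order; each goes to the latest open slot no later than its deadline.
By profit: D(d1,35), A(d2,32), B(d1,24), C(d1,23), E(d2,21)
D→slot 1; A→slot 2; B skipped; C skipped; E skipped.
2 of 5 scheduled.

2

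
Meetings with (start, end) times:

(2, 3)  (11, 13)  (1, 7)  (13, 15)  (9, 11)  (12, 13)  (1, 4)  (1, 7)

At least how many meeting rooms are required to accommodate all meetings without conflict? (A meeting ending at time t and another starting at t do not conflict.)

4

Count concurrent intervals with a sweep; the peak is the room count.
Events (time:±→running): 1:+→1 1:+→2 1:+→3 2:+→4 … peak 4.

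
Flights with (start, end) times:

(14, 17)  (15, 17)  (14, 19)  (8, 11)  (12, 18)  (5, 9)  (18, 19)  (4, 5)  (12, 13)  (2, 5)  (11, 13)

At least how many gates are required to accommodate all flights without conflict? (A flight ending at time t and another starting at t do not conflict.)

The answer is the maximum number of intervals overlapping at any instant.
Events (time:±→running): 2:+→1 4:+→2 5:-→1 5:-→0 5:+→1 8:+→2 9:-→1 11:-→0 11:+→1 12:+→2 12:+→3 13:-→2 13:-→1 14:+→2 14:+→3 15:+→4 … peak 4.

4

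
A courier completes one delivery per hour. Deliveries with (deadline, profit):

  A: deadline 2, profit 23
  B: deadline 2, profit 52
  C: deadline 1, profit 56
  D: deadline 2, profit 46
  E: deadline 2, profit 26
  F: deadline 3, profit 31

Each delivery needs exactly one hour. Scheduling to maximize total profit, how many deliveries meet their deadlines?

Take jobs in profit order; each goes to the latest open slot no later than its deadline.
By profit: C(d1,56), B(d2,52), D(d2,46), F(d3,31), E(d2,26), A(d2,23)
C→slot 1; B→slot 2; D skipped; F→slot 3; E skipped; A skipped.
3 of 6 scheduled.

3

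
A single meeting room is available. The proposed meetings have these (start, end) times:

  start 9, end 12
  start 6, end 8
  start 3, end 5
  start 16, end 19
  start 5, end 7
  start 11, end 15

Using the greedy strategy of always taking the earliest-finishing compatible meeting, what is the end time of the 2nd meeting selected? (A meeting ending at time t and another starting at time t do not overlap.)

Order by finish time; keep every interval that doesn't clash with the previous kept one.
By end time: (3,5), (5,7), (6,8), (9,12), (11,15), (16,19).
Pick (3,5); next start ≥ 5 → (5,7); next start ≥ 7 → (9,12); next start ≥ 12 → (16,19).
Selected: (3,5) (5,7) (9,12) (16,19)

7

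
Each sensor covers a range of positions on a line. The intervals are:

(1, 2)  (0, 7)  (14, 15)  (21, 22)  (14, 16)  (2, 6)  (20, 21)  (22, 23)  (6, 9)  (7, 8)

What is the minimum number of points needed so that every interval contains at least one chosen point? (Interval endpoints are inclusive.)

5

By right end: [1,2]  [2,6]  [0,7]  [7,8]  [6,9]  [14,15]  [14,16]  [20,21]  [21,22]  [22,23]
[1,2] uncovered → point at 2; [7,8] uncovered → point at 8; [14,15] uncovered → point at 15; [20,21] uncovered → point at 21; [22,23] uncovered → point at 23.
Points: 2, 8, 15, 21, 23 (5 total).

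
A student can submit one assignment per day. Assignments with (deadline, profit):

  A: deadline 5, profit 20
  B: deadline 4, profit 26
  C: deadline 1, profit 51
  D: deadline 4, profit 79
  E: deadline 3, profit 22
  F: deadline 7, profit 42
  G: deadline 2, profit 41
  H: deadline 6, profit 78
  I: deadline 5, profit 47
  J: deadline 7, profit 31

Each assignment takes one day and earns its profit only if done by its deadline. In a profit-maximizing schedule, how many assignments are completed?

Take jobs in profit order; each goes to the latest open slot no later than its deadline.
Profit order: D=79 H=78 C=51 I=47 F=42 G=41 J=31 B=26 E=22 A=20
Assign: D→slot 4, H→slot 6, C→slot 1, I→slot 5, F→slot 7, G→slot 2, J→slot 3, B skipped, E skipped, A skipped.
Slots: [1:C] [2:G] [3:J] [4:D] [5:I] [6:H] [7:F]
7 of 10 scheduled.

7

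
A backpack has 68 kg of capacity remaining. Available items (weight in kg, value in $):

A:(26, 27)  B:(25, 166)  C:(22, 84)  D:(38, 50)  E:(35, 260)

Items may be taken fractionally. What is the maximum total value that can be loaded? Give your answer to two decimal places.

Sort by value per unit weight and fill in that order.
Order: E (260/35=7.43) > B (166/25=6.64) > C (84/22=3.82) > D (50/38=1.32) > A (27/26=1.04)
Fill: take E (35 @ 260) → take B (25 @ 166) → take 8/22 of C → 30.55; 68/68 used.
Total value = 456.55

456.55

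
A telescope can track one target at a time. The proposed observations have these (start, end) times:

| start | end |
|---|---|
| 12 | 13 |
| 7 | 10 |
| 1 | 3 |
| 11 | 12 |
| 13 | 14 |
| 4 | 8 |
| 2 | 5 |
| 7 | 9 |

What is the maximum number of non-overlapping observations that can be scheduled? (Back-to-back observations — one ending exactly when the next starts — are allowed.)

Greedy by earliest finish: after sorting by end time, pick each interval compatible with the last pick.
By end time: (1,3), (2,5), (4,8), (7,9), (7,10), (11,12), (12,13), (13,14).
Pick (1,3); next start ≥ 3 → (4,8); next start ≥ 8 → (11,12); next start ≥ 12 → (12,13); next start ≥ 13 → (13,14).
Selected 5 observations.

5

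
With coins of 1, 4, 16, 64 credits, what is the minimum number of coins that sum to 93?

6

93 − 1×64→29 − 1×16→13 − 3×4→1 − 1×1→0
Total coins = 1 + 1 + 3 + 1 = 6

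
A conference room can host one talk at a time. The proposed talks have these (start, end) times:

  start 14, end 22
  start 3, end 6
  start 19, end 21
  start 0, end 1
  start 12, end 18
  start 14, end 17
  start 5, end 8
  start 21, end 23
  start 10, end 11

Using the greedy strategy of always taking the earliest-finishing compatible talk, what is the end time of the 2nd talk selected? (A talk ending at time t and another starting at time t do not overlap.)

6

By end time: (0,1), (3,6), (5,8), (10,11), (14,17), (12,18), (19,21), (14,22), (21,23).
Pick (0,1); next start ≥ 1 → (3,6); next start ≥ 6 → (10,11); next start ≥ 11 → (14,17); next start ≥ 17 → (19,21); next start ≥ 21 → (21,23).
Selected: (0,1) (3,6) (10,11) (14,17) (19,21) (21,23)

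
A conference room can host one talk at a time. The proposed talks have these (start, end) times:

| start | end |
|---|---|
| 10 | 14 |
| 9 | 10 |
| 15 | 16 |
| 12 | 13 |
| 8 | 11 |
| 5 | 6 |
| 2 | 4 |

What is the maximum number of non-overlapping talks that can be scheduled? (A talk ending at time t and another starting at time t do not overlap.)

Order by finish time; keep every interval that doesn't clash with the previous kept one.
By end time: (2,4), (5,6), (9,10), (8,11), (12,13), (10,14), (15,16).
Pick (2,4); next start ≥ 4 → (5,6); next start ≥ 6 → (9,10); next start ≥ 10 → (12,13); next start ≥ 13 → (15,16).
Selected 5 talks.

5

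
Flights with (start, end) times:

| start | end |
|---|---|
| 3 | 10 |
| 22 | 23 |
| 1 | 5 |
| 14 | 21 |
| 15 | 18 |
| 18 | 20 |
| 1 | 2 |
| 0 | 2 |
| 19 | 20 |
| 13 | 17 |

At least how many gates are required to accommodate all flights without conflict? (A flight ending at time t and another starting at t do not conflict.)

The answer is the maximum number of intervals overlapping at any instant.
starts: [0, 1, 1, 3, 13, 14, 15, 18, 19, 22]
ends:   [2, 2, 5, 10, 17, 18, 20, 20, 21, 23]
s0→1 s1→2 s1→3  — peak 3.

3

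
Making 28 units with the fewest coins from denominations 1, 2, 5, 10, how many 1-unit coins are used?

28 = 2×10 + 1×5 + 1×2 + 1×1
Count of 1: 1

1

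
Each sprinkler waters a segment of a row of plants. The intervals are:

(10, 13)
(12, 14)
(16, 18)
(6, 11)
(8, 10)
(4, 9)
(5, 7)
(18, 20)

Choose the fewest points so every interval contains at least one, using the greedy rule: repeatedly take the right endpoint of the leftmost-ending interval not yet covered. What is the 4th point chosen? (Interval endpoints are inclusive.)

Sort by right endpoint; whenever an interval is uncovered, place a point at its right end.
By right end: [5,7]  [4,9]  [8,10]  [6,11]  [10,13]  [12,14]  [16,18]  [18,20]
[5,7] uncovered → point at 7; [8,10] uncovered → point at 10; [12,14] uncovered → point at 14; [16,18] uncovered → point at 18.
Points: 7, 10, 14, 18 (4 total).

18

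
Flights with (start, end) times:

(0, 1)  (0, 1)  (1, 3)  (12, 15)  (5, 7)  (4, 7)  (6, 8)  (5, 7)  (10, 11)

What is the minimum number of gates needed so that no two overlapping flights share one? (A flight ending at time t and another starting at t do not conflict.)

4

The answer is the maximum number of intervals overlapping at any instant.
starts: [0, 0, 1, 4, 5, 5, 6, 10, 12]
ends:   [1, 1, 3, 7, 7, 7, 8, 11, 15]
s0→1 s0→2 e1→1 e1→0 s1→1 e3→0 s4→1 s5→2 s5→3 s6→4  — peak 4.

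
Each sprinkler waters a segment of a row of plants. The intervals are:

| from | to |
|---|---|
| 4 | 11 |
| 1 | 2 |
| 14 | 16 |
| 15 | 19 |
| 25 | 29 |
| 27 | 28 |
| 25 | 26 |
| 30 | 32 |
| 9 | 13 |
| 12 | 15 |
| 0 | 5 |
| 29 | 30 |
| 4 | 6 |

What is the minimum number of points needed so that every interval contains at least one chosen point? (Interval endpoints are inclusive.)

7

Sort by right endpoint; whenever an interval is uncovered, place a point at its right end.
Sorted: [1,2] [0,5] [4,6] [4,11] [9,13] [12,15] [14,16] [15,19] [25,26] [27,28] [25,29] [29,30] [30,32]
{[1,2],[0,5]} hit by 2; {[4,6],[4,11]} hit by 6; {[9,13],[12,15]} hit by 13; {[14,16],[15,19]} hit by 16; {[25,26]} hit by 26; {[27,28],[25,29]} hit by 28; {[29,30],[30,32]} hit by 30.
Points: 2, 6, 13, 16, 26, 28, 30 (7 total).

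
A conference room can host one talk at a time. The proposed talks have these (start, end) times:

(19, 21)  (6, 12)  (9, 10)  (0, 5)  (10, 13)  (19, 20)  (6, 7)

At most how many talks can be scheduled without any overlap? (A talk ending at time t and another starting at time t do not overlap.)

Order by finish time; keep every interval that doesn't clash with the previous kept one.
Sorted by end: (0,5)  (6,7)  (9,10)  (6,12)  (10,13)  (19,20)  (19,21)
take (0,5); take (6,7); take (9,10); take (10,13); take (19,20).
Selected 5 talks.

5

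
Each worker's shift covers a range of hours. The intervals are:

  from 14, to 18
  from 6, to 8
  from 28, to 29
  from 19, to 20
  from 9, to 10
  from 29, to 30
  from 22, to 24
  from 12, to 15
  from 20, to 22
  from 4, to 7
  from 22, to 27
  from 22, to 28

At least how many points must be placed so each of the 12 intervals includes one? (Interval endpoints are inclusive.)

By right end: [4,7]  [6,8]  [9,10]  [12,15]  [14,18]  [19,20]  [20,22]  [22,24]  [22,27]  [22,28]  [28,29]  [29,30]
[4,7] uncovered → point at 7; [9,10] uncovered → point at 10; [12,15] uncovered → point at 15; [19,20] uncovered → point at 20; [22,24] uncovered → point at 24; [28,29] uncovered → point at 29.
Points: 7, 10, 15, 20, 24, 29 (6 total).

6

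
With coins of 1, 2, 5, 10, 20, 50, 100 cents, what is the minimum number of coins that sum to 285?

6

285 = 2×100 + 1×50 + 1×20 + 1×10 + 1×5
Total coins = 2 + 1 + 1 + 1 + 1 = 6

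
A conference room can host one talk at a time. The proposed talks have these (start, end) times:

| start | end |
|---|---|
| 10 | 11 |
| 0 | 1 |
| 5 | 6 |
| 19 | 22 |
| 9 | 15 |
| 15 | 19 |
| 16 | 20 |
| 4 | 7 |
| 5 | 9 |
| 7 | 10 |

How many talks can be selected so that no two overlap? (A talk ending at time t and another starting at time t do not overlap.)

6

Sort by end time and greedily take each interval whose start is ≥ the last chosen end.
Sorted by end: (0,1)  (5,6)  (4,7)  (5,9)  (7,10)  (10,11)  (9,15)  (15,19)  (16,20)  (19,22)
take (0,1); take (5,6); skip (4,7); take (7,10); take (10,11); take (15,19); skip (16,20); take (19,22).
Selected 6 talks.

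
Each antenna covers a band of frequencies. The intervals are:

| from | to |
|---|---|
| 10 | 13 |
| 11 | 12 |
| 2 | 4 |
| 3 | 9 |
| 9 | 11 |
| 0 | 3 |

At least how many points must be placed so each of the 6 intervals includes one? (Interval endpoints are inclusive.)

Process intervals by earliest right end; each time one isn't hit yet, stab at its right endpoint.
Sorted: [0,3] [2,4] [3,9] [9,11] [11,12] [10,13]
{[0,3],[2,4],[3,9]} hit by 3; {[9,11],[11,12],[10,13]} hit by 11.
Points: 3, 11 (2 total).

2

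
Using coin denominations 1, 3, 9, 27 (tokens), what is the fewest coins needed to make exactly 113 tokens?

7

Use the largest denomination that fits, subtract, and repeat.
113 − 4×27→5 − 1×3→2 − 2×1→0
Total coins = 4 + 1 + 2 = 7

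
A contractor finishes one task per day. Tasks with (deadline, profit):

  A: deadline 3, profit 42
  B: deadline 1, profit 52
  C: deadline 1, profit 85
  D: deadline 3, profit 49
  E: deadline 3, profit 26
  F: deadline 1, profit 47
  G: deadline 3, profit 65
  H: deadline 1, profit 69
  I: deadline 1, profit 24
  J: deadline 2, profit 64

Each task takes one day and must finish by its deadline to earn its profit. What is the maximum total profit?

214

Take jobs in profit order; each goes to the latest open slot no later than its deadline.
By profit: C(d1,85), H(d1,69), G(d3,65), J(d2,64), B(d1,52), D(d3,49), F(d1,47), A(d3,42), E(d3,26), I(d1,24)
C→slot 1; H skipped; G→slot 3; J→slot 2; B skipped; D skipped; F skipped; A skipped; E skipped; I skipped.
Profit = 85 + 64 + 65 = 214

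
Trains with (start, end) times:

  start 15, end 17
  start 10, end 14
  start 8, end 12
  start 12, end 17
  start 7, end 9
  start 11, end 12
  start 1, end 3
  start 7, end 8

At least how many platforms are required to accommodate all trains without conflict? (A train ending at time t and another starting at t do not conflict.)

3

Count concurrent intervals with a sweep; the peak is the room count.
Events (time:±→running): 1:+→1 3:-→0 7:+→1 7:+→2 8:-→1 8:+→2 9:-→1 10:+→2 11:+→3 … peak 3.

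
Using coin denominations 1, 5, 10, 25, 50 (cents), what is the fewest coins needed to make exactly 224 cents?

10

224 − 4×50→24 − 2×10→4 − 4×1→0
Total coins = 4 + 2 + 4 = 10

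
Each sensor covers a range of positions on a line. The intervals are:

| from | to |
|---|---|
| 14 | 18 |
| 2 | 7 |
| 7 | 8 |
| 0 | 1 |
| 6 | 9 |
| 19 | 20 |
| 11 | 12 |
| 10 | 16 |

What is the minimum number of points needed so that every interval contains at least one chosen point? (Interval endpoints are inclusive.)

5

Sorted: [0,1] [2,7] [7,8] [6,9] [11,12] [10,16] [14,18] [19,20]
{[0,1]} hit by 1; {[2,7],[7,8],[6,9]} hit by 7; {[11,12],[10,16]} hit by 12; {[14,18]} hit by 18; {[19,20]} hit by 20.
Points: 1, 7, 12, 18, 20 (5 total).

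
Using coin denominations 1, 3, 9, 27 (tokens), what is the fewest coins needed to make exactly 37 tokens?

3

Greedy: take as many of the largest coin as possible, then repeat with the remainder.
37 − 1×27→10 − 1×9→1 − 1×1→0
Total coins = 1 + 1 + 1 = 3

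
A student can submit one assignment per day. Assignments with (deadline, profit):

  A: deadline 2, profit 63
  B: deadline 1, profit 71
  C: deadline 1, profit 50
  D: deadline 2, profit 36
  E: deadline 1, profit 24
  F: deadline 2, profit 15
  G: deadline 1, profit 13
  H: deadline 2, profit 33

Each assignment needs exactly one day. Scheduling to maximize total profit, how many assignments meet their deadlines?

2

Take jobs in profit order; each goes to the latest open slot no later than its deadline.
By profit: B(d1,71), A(d2,63), C(d1,50), D(d2,36), H(d2,33), E(d1,24), F(d2,15), G(d1,13)
B→slot 1; A→slot 2; C skipped; D skipped; H skipped; E skipped; F skipped; G skipped.
2 of 8 scheduled.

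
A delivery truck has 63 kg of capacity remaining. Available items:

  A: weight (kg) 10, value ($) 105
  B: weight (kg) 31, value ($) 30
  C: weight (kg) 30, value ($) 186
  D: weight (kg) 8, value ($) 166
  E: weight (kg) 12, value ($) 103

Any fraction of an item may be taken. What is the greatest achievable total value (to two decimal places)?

562.90

Greedy by value/weight ratio, highest first.
Order: D (166/8=20.75) > A (105/10=10.50) > E (103/12=8.58) > C (186/30=6.20) > B (30/31=0.97)
Fill: take D (8 @ 166) → take A (10 @ 105) → take E (12 @ 103) → take C (30 @ 186) → take 3/31 of B → 2.90; 63/63 used.
Total value = 562.90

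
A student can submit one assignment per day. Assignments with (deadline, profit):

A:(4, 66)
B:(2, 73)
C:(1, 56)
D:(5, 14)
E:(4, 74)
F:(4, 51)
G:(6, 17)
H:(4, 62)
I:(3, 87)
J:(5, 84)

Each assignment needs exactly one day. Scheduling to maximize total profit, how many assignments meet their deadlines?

6

By profit: I(d3,87), J(d5,84), E(d4,74), B(d2,73), A(d4,66), H(d4,62), C(d1,56), F(d4,51), G(d6,17), D(d5,14)
I→slot 3; J→slot 5; E→slot 4; B→slot 2; A→slot 1; H skipped; C skipped; F skipped; G→slot 6; D skipped.
6 of 10 scheduled.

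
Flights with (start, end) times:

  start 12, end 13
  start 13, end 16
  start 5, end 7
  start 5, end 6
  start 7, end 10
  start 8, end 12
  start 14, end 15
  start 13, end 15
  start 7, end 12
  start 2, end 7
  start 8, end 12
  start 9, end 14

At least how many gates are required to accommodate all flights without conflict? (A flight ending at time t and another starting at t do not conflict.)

Count concurrent intervals with a sweep; the peak is the room count.
starts: [2, 5, 5, 7, 7, 8, 8, 9, 12, 13, 13, 14]
ends:   [6, 7, 7, 10, 12, 12, 12, 13, 14, 15, 15, 16]
s2→1 s5→2 s5→3 e6→2 e7→1 e7→0 s7→1 s7→2 s8→3 s8→4 s9→5  — peak 5.

5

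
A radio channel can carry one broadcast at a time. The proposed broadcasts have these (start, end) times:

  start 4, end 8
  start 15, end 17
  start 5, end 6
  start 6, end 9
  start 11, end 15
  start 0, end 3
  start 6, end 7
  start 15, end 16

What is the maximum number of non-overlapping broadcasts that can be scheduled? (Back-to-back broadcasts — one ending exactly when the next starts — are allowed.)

By end time: (0,3), (5,6), (6,7), (4,8), (6,9), (11,15), (15,16), (15,17).
Pick (0,3); next start ≥ 3 → (5,6); next start ≥ 6 → (6,7); next start ≥ 7 → (11,15); next start ≥ 15 → (15,16).
Selected 5 broadcasts.

5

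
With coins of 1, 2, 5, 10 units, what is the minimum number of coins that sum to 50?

5

50 = 5×10
Total coins = 5 = 5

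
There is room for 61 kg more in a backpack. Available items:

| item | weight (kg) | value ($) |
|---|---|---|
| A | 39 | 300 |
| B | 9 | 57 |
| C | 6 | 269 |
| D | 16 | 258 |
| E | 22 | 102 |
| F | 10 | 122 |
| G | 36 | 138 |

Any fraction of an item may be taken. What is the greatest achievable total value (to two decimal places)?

872.08

Sort by value per unit weight and fill in that order.
Order: C (269/6=44.83) > D (258/16=16.12) > F (122/10=12.20) > A (300/39=7.69) > B (57/9=6.33) > E (102/22=4.64) > G (138/36=3.83)
Fill: take C (6 @ 269) → take D (16 @ 258) → take F (10 @ 122) → take 29/39 of A → 223.08; 61/61 used.
Total value = 872.08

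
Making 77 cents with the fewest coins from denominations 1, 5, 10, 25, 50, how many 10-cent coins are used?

77 − 1×50→27 − 1×25→2 − 2×1→0
Count of 10: 0

0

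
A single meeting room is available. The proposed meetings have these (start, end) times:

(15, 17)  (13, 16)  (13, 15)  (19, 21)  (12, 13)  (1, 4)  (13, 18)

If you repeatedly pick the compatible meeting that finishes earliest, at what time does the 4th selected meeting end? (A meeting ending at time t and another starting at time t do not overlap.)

Sort by end time and greedily take each interval whose start is ≥ the last chosen end.
By end time: (1,4), (12,13), (13,15), (13,16), (15,17), (13,18), (19,21).
Pick (1,4); next start ≥ 4 → (12,13); next start ≥ 13 → (13,15); next start ≥ 15 → (15,17); next start ≥ 17 → (19,21).
Selected: (1,4) (12,13) (13,15) (15,17) (19,21)

17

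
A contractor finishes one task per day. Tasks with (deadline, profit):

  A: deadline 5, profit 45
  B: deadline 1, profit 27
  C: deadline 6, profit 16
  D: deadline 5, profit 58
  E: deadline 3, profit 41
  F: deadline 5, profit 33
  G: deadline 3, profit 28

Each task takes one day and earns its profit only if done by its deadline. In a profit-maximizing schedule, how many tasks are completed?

Sort by profit descending; place each in the latest free slot ≤ its deadline.
By profit: D(d5,58), A(d5,45), E(d3,41), F(d5,33), G(d3,28), B(d1,27), C(d6,16)
D→slot 5; A→slot 4; E→slot 3; F→slot 2; G→slot 1; B skipped; C→slot 6.
6 of 7 scheduled.

6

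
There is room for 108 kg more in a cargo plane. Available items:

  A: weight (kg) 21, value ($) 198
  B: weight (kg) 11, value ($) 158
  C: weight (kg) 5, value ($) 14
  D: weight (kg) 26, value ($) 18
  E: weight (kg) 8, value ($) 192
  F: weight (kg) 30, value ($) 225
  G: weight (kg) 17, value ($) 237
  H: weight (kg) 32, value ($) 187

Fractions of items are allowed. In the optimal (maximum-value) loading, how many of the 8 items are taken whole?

Sort by value per unit weight and fill in that order.
Ratios (sorted): E 24.00, B 14.36, G 13.94, A 9.43, F 7.50, H 5.84, C 2.80, D 0.69
take E (8 @ 192); take B (11 @ 158); take G (17 @ 237); take A (21 @ 198); take F (30 @ 225); take 21/32 of H → 122.72. Capacity used 108/108.
5 item(s) taken whole; one partial (take 21/32 of H).

5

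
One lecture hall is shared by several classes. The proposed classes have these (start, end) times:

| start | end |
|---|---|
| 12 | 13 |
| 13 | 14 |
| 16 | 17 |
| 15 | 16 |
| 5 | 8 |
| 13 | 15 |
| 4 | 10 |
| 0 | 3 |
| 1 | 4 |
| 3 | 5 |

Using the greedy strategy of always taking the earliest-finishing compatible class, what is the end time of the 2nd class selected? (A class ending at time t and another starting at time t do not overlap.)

5

Greedy by earliest finish: after sorting by end time, pick each interval compatible with the last pick.
Sorted by end: (0,3)  (1,4)  (3,5)  (5,8)  (4,10)  (12,13)  (13,14)  (13,15)  (15,16)  (16,17)
take (0,3); take (3,5); take (5,8); take (12,13); take (13,14); take (15,16); take (16,17).
Selected: (0,3) (3,5) (5,8) (12,13) (13,14) (15,16) (16,17)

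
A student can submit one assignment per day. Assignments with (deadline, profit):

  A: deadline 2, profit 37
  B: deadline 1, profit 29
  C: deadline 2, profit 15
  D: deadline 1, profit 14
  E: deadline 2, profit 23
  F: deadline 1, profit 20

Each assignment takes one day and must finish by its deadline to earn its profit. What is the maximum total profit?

Take jobs in profit order; each goes to the latest open slot no later than its deadline.
Profit order: A=37 B=29 E=23 F=20 C=15 D=14
Assign: A→slot 2, B→slot 1, E skipped, F skipped, C skipped, D skipped.
Slots: [1:B] [2:A]
Profit = 29 + 37 = 66

66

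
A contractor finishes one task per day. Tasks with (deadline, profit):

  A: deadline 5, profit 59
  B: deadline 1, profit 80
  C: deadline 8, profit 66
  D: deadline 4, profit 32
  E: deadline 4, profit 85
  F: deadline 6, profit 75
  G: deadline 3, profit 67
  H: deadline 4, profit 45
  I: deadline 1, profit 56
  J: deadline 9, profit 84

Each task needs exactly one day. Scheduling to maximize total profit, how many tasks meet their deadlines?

8

By profit: E(d4,85), J(d9,84), B(d1,80), F(d6,75), G(d3,67), C(d8,66), A(d5,59), I(d1,56), H(d4,45), D(d4,32)
E→slot 4; J→slot 9; B→slot 1; F→slot 6; G→slot 3; C→slot 8; A→slot 5; I skipped; H→slot 2; D skipped.
8 of 10 scheduled.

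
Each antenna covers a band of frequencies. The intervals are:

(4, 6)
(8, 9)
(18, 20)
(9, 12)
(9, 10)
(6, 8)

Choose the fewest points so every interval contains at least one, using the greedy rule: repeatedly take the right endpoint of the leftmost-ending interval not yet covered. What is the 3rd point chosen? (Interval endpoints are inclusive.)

Sort by right endpoint; whenever an interval is uncovered, place a point at its right end.
Sorted: [4,6] [6,8] [8,9] [9,10] [9,12] [18,20]
{[4,6],[6,8]} hit by 6; {[8,9],[9,10],[9,12]} hit by 9; {[18,20]} hit by 20.
Points: 6, 9, 20 (3 total).

20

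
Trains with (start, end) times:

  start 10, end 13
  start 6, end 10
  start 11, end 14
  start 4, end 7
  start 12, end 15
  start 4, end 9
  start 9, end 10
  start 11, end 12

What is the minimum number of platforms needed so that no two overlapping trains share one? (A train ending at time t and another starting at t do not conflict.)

3

The answer is the maximum number of intervals overlapping at any instant.
Events (time:±→running): 4:+→1 4:+→2 6:+→3 … peak 3.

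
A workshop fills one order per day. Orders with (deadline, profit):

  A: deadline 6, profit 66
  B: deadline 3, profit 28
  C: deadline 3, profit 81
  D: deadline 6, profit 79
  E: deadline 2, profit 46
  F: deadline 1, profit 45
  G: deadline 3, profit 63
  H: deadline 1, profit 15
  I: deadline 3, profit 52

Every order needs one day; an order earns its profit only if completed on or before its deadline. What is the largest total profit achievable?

341

Take jobs in profit order; each goes to the latest open slot no later than its deadline.
Profit order: C=81 D=79 A=66 G=63 I=52 E=46 F=45 B=28 H=15
Assign: C→slot 3, D→slot 6, A→slot 5, G→slot 2, I→slot 1, E skipped, F skipped, B skipped, H skipped.
Slots: [1:I] [2:G] [3:C] [5:A] [6:D]
Profit = 52 + 63 + 81 + 66 + 79 = 341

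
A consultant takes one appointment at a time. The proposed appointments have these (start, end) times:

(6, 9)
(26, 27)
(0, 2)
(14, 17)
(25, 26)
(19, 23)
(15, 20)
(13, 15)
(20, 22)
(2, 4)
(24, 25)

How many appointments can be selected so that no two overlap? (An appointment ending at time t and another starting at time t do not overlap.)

9

Sort by end time and greedily take each interval whose start is ≥ the last chosen end.
By end time: (0,2), (2,4), (6,9), (13,15), (14,17), (15,20), (20,22), (19,23), (24,25), (25,26), (26,27).
Pick (0,2); next start ≥ 2 → (2,4); next start ≥ 4 → (6,9); next start ≥ 9 → (13,15); next start ≥ 15 → (15,20); next start ≥ 20 → (20,22); next start ≥ 22 → (24,25); next start ≥ 25 → (25,26); next start ≥ 26 → (26,27).
Selected 9 appointments.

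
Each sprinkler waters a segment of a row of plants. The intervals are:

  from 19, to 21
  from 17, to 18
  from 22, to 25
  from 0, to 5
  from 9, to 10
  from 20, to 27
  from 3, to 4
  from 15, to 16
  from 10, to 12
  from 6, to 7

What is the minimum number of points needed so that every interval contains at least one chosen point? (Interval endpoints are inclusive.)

7

Sort by right endpoint; whenever an interval is uncovered, place a point at its right end.
Sorted: [3,4] [0,5] [6,7] [9,10] [10,12] [15,16] [17,18] [19,21] [22,25] [20,27]
{[3,4],[0,5]} hit by 4; {[6,7]} hit by 7; {[9,10],[10,12]} hit by 10; {[15,16]} hit by 16; {[17,18]} hit by 18; {[19,21]} hit by 21; {[22,25],[20,27]} hit by 25.
Points: 4, 7, 10, 16, 18, 21, 25 (7 total).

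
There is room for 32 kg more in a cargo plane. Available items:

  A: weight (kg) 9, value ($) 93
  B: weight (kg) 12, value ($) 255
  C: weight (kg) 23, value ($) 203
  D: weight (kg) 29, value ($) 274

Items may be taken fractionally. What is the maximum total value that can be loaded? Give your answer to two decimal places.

Sort by value per unit weight and fill in that order.
Ratios (sorted): B 21.25, A 10.33, D 9.45, C 8.83
take B (12 @ 255); take A (9 @ 93); take 11/29 of D → 103.93. Capacity used 32/32.
Total value = 451.93

451.93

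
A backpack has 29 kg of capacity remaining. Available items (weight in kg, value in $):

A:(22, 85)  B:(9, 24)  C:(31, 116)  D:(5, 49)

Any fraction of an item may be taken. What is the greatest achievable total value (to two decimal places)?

Greedy by value/weight ratio, highest first.
Order: D (49/5=9.80) > A (85/22=3.86) > C (116/31=3.74) > B (24/9=2.67)
Fill: take D (5 @ 49) → take A (22 @ 85) → take 2/31 of C → 7.48; 29/29 used.
Total value = 141.48

141.48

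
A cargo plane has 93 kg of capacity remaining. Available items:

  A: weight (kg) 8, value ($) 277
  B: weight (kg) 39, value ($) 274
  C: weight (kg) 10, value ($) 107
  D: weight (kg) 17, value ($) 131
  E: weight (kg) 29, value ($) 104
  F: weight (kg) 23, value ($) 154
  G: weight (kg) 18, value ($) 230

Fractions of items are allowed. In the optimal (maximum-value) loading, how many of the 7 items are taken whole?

5

Greedy by value/weight ratio, highest first.
Order: A (277/8=34.62) > G (230/18=12.78) > C (107/10=10.70) > D (131/17=7.71) > B (274/39=7.03) > F (154/23=6.70) > E (104/29=3.59)
Fill: take A (8 @ 277) → take G (18 @ 230) → take C (10 @ 107) → take D (17 @ 131) → take B (39 @ 274) → take 1/23 of F → 6.70; 93/93 used.
5 item(s) taken whole; one partial (take 1/23 of F).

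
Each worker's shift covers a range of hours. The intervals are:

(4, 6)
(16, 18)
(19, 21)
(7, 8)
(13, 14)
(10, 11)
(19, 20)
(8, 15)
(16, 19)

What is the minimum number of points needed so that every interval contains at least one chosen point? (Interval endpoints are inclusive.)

Sort by right endpoint; whenever an interval is uncovered, place a point at its right end.
By right end: [4,6]  [7,8]  [10,11]  [13,14]  [8,15]  [16,18]  [16,19]  [19,20]  [19,21]
[4,6] uncovered → point at 6; [7,8] uncovered → point at 8; [10,11] uncovered → point at 11; [13,14] uncovered → point at 14; [16,18] uncovered → point at 18; [19,20] uncovered → point at 20.
Points: 6, 8, 11, 14, 18, 20 (6 total).

6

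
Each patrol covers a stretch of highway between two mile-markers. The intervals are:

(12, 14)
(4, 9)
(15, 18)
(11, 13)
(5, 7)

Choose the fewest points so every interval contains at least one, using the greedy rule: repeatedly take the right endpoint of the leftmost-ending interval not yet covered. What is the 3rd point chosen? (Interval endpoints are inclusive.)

Process intervals by earliest right end; each time one isn't hit yet, stab at its right endpoint.
By right end: [5,7]  [4,9]  [11,13]  [12,14]  [15,18]
[5,7] uncovered → point at 7; [11,13] uncovered → point at 13; [15,18] uncovered → point at 18.
Points: 7, 13, 18 (3 total).

18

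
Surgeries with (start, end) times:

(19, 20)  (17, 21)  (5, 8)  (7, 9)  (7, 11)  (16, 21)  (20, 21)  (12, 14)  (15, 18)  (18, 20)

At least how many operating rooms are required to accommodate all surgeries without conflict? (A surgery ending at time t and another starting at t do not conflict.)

4

The answer is the maximum number of intervals overlapping at any instant.
Events (time:±→running): 5:+→1 7:+→2 7:+→3 8:-→2 9:-→1 11:-→0 12:+→1 14:-→0 15:+→1 16:+→2 17:+→3 18:-→2 18:+→3 19:+→4 … peak 4.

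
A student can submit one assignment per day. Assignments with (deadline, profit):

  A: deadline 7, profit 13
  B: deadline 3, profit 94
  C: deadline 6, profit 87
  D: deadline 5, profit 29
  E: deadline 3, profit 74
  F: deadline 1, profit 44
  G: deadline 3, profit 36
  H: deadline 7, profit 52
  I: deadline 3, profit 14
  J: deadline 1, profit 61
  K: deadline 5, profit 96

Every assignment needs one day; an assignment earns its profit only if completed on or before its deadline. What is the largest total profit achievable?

493

By profit: K(d5,96), B(d3,94), C(d6,87), E(d3,74), J(d1,61), H(d7,52), F(d1,44), G(d3,36), D(d5,29), I(d3,14), A(d7,13)
K→slot 5; B→slot 3; C→slot 6; E→slot 2; J→slot 1; H→slot 7; F skipped; G skipped; D→slot 4; I skipped; A skipped.
Profit = 61 + 74 + 94 + 29 + 96 + 87 + 52 = 493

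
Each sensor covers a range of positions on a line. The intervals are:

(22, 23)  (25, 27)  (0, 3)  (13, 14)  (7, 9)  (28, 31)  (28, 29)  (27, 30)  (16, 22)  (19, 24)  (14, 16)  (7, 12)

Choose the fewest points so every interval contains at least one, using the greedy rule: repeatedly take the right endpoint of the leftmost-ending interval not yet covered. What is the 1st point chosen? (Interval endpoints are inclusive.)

3

Process intervals by earliest right end; each time one isn't hit yet, stab at its right endpoint.
By right end: [0,3]  [7,9]  [7,12]  [13,14]  [14,16]  [16,22]  [22,23]  [19,24]  [25,27]  [28,29]  [27,30]  [28,31]
[0,3] uncovered → point at 3; [7,9] uncovered → point at 9; [13,14] uncovered → point at 14; [16,22] uncovered → point at 22; [25,27] uncovered → point at 27; [28,29] uncovered → point at 29.
Points: 3, 9, 14, 22, 27, 29 (6 total).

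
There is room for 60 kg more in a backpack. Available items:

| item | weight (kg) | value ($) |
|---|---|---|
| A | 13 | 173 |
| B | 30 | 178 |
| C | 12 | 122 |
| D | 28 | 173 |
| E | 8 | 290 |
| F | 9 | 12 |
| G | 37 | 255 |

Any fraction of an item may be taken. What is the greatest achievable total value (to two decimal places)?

771.08

Greedy by value/weight ratio, highest first.
Order: E (290/8=36.25) > A (173/13=13.31) > C (122/12=10.17) > G (255/37=6.89) > D (173/28=6.18) > B (178/30=5.93) > F (12/9=1.33)
Fill: take E (8 @ 290) → take A (13 @ 173) → take C (12 @ 122) → take 27/37 of G → 186.08; 60/60 used.
Total value = 771.08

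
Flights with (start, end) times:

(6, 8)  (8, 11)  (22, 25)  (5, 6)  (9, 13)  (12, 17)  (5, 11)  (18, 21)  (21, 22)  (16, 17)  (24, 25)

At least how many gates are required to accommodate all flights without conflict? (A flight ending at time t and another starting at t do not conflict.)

The answer is the maximum number of intervals overlapping at any instant.
starts: [5, 5, 6, 8, 9, 12, 16, 18, 21, 22, 24]
ends:   [6, 8, 11, 11, 13, 17, 17, 21, 22, 25, 25]
s5→1 s5→2 e6→1 s6→2 e8→1 s8→2 s9→3  — peak 3.

3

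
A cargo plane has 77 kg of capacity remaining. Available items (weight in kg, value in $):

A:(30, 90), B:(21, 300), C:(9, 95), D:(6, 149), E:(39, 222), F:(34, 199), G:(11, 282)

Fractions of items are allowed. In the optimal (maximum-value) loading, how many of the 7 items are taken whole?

4

Order: G (282/11=25.64) > D (149/6=24.83) > B (300/21=14.29) > C (95/9=10.56) > F (199/34=5.85) > E (222/39=5.69) > A (90/30=3.00)
Fill: take G (11 @ 282) → take D (6 @ 149) → take B (21 @ 300) → take C (9 @ 95) → take 30/34 of F → 175.59; 77/77 used.
4 item(s) taken whole; one partial (take 30/34 of F).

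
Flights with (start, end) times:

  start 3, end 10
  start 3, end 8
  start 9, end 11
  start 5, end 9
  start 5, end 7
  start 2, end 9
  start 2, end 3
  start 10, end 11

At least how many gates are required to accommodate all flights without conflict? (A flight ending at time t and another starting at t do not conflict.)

Count concurrent intervals with a sweep; the peak is the room count.
Events (time:±→running): 2:+→1 2:+→2 3:-→1 3:+→2 3:+→3 5:+→4 5:+→5 … peak 5.

5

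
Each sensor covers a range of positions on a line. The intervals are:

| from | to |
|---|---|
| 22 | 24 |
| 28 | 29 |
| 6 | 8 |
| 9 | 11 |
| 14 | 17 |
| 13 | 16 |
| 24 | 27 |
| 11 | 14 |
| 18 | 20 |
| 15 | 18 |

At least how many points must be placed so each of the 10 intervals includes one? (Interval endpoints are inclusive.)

6

By right end: [6,8]  [9,11]  [11,14]  [13,16]  [14,17]  [15,18]  [18,20]  [22,24]  [24,27]  [28,29]
[6,8] uncovered → point at 8; [9,11] uncovered → point at 11; [13,16] uncovered → point at 16; [18,20] uncovered → point at 20; [22,24] uncovered → point at 24; [28,29] uncovered → point at 29.
Points: 8, 11, 16, 20, 24, 29 (6 total).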